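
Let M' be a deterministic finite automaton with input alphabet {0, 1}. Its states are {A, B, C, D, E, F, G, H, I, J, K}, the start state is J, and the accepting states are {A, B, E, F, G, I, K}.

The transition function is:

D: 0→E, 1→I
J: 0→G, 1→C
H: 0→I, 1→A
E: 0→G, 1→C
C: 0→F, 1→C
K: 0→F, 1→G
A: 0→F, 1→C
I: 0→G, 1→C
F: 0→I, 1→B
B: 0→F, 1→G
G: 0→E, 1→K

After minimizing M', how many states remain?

First remove the unreachable states {A,D,H}; 8 states remain.
P0 = {B,E,F,G,I,K} | {C,J}.
Refine {B,E,F,G,I,K} on symbol 1: members go to different blocks, giving {B,F,G,K} and {E,I}.
On input 0, block {B,F,G,K} splits into {B,K} and {F,G}.
No further refinement is possible. Final partition (4 blocks): {B,K} | {C,J} | {E,I} | {F,G}.

4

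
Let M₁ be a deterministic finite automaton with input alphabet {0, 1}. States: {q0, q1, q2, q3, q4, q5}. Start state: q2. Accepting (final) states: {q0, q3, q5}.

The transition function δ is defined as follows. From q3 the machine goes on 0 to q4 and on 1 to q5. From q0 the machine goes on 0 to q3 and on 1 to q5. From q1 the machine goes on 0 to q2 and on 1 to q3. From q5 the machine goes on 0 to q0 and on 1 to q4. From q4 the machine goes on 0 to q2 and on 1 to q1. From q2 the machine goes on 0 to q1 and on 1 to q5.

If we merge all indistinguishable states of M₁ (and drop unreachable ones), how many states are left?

6

Initial partition by acceptance: {q0,q3,q5} | {q1,q2,q4}.
On input 0, block {q0,q3,q5} splits into {q0,q5} and {q3}.
Split {q0,q5} by δ(·,0) → {q0} and {q5}.
Split {q1,q2,q4} by δ(·,1) → {q1} and {q2} and {q4}.
Stable partition: {q0} | {q1} | {q3} | {q5} | {q2} | {q4} — 6 equivalence classes.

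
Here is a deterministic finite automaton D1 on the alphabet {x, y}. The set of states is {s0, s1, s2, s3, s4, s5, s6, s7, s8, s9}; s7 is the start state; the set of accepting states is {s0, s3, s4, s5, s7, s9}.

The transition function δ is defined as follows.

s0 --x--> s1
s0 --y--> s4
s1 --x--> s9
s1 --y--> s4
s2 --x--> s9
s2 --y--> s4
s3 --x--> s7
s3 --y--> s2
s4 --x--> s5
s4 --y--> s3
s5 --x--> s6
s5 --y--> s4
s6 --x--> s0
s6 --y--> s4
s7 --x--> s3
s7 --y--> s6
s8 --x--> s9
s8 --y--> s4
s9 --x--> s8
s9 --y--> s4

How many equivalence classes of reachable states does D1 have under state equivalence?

4

P0 = {s0,s3,s4,s5,s7,s9} | {s1,s2,s6,s8}.
Refine {s0,s3,s4,s5,s7,s9} on symbol x: members go to different blocks, giving {s0,s5,s9} and {s3,s4,s7}.
Refine {s3,s4,s7} on symbol x: members go to different blocks, giving {s3,s7} and {s4}.
Stable partition: {s0,s5,s9} | {s1,s2,s6,s8} | {s3,s7} | {s4} — 4 equivalence classes.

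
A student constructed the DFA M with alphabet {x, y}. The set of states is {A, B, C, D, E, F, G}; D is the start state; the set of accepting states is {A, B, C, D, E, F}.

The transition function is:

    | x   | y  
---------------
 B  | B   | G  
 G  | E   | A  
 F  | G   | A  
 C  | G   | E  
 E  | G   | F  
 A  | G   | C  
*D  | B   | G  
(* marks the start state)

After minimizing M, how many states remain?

All states are reachable from the start state.
Start with accepting vs non-accepting: {A,B,C,D,E,F} | {G}.
Split {A,B,C,D,E,F} by δ(·,x) → {A,C,E,F} and {B,D}.
No further refinement is possible. Final partition (3 blocks): {A,C,E,F} | {G} | {B,D}.

3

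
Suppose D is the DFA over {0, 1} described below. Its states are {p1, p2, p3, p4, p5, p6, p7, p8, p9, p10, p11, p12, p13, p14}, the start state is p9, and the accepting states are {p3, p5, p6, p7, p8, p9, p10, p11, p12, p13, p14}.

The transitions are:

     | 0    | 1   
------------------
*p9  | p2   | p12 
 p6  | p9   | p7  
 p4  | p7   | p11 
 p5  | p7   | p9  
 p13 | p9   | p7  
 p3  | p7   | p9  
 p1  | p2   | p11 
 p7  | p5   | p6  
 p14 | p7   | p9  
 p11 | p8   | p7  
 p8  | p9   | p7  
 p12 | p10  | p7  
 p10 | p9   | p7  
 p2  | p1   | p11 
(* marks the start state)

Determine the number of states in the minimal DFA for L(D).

6

First remove the unreachable states {p3,p4,p13,p14}; 10 states remain.
P0 = {p5,p6,p7,p8,p9,p10,p11,p12} | {p1,p2}.
Split {p5,p6,p7,p8,p9,p10,p11,p12} by δ(·,0) → {p5,p6,p7,p8,p10,p11,p12} and {p9}.
Split {p5,p6,p7,p8,p10,p11,p12} by δ(·,0) → {p5,p7,p11,p12} and {p6,p8,p10}.
Refine {p5,p7,p11,p12} on symbol 0: members go to different blocks, giving {p5,p7} and {p11,p12}.
Split {p5,p7} by δ(·,1) → {p5} and {p7}.
Stable partition: {p5} | {p1,p2} | {p9} | {p6,p8,p10} | {p11,p12} | {p7} — 6 equivalence classes.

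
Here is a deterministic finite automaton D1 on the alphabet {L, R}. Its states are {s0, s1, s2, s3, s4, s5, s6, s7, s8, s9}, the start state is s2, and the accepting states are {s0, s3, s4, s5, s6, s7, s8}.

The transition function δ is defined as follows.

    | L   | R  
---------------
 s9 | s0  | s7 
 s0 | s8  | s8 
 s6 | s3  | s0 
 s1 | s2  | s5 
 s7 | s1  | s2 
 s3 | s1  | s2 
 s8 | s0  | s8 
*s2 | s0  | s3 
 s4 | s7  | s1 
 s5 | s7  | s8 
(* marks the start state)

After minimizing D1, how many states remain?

5

States {s4,s6,s9} cannot be reached from the start state, so discard them.
P0 = {s0,s3,s5,s7,s8} | {s1,s2}.
Split {s0,s3,s5,s7,s8} by δ(·,L) → {s0,s5,s8} and {s3,s7}.
On input L, block {s0,s5,s8} splits into {s0,s8} and {s5}.
Split {s1,s2} by δ(·,L) → {s1} and {s2}.
The partition is now stable with 5 blocks: {s0,s8} | {s1} | {s3,s7} | {s5} | {s2}.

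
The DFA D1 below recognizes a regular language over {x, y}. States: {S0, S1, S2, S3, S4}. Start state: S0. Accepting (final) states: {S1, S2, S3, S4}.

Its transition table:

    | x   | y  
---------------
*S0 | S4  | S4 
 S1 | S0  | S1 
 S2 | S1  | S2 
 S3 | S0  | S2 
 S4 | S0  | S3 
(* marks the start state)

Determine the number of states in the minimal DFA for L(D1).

Every state is reachable, so we keep all 5.
Initial partition by acceptance: {S1,S2,S3,S4} | {S0}.
Refine {S1,S2,S3,S4} on symbol x: members go to different blocks, giving {S1,S3,S4} and {S2}.
On input y, block {S1,S3,S4} splits into {S1,S4} and {S3}.
Refine {S1,S4} on symbol y: members go to different blocks, giving {S1} and {S4}.
Stable partition: {S1} | {S0} | {S2} | {S3} | {S4} — 5 equivalence classes.

5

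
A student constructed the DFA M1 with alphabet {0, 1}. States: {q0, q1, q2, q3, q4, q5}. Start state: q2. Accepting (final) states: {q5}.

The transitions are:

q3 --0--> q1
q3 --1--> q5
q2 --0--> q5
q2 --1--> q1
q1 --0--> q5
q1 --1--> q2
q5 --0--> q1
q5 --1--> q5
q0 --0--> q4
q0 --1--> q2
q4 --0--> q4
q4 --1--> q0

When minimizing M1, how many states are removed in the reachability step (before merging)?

BFS from q2 reaches {q1, q2, q5}; the 3 state(s) q0, q3, q4 are never visited.

3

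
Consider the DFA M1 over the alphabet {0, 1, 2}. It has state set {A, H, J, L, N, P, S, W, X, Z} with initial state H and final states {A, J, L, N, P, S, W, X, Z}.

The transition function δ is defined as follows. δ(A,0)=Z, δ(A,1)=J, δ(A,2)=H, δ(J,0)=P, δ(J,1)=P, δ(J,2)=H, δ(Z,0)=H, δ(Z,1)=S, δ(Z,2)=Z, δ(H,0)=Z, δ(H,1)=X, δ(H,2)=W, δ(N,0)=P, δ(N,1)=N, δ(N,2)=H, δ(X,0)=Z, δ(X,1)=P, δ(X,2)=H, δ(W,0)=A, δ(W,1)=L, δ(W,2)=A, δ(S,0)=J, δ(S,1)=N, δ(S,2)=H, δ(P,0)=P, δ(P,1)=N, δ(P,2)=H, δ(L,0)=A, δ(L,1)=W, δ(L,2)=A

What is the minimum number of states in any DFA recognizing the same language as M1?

All states are reachable from the start state.
P0 = {A,J,L,N,P,S,W,X,Z} | {H}.
Split {A,J,L,N,P,S,W,X,Z} by δ(·,0) → {A,J,L,N,P,S,W,X} and {Z}.
On input 0, block {A,J,L,N,P,S,W,X} splits into {J,L,N,P,S,W} and {A,X}.
Split {J,L,N,P,S,W} by δ(·,0) → {J,N,P,S} and {L,W}.
The partition is now stable with 5 blocks: {J,N,P,S} | {H} | {Z} | {A,X} | {L,W}.

5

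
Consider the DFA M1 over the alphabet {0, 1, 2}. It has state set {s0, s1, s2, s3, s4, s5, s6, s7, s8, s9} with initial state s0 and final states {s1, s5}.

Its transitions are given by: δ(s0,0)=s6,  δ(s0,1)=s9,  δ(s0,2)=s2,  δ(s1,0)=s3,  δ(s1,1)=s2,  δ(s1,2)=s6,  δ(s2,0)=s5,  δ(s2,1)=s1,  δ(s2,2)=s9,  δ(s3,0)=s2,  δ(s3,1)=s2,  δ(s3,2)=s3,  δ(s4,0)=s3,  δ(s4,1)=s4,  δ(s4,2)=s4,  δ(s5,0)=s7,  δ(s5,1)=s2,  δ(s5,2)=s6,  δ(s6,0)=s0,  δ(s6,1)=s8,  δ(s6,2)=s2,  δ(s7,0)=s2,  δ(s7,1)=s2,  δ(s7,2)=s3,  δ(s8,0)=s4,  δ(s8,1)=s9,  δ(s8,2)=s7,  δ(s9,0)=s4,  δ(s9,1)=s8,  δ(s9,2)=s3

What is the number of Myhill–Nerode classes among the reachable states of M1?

Initial partition by acceptance: {s1,s5} | {s0,s2,s3,s4,s6,s7,s8,s9}.
On input 0, block {s0,s2,s3,s4,s6,s7,s8,s9} splits into {s0,s3,s4,s6,s7,s8,s9} and {s2}.
On input 0, block {s0,s3,s4,s6,s7,s8,s9} splits into {s0,s4,s6,s8,s9} and {s3,s7}.
Refine {s0,s4,s6,s8,s9} on symbol 0: members go to different blocks, giving {s0,s6,s8,s9} and {s4}.
On input 0, block {s0,s6,s8,s9} splits into {s0,s6} and {s8,s9}.
The partition is now stable with 6 blocks: {s1,s5} | {s0,s6} | {s2} | {s3,s7} | {s4} | {s8,s9}.

6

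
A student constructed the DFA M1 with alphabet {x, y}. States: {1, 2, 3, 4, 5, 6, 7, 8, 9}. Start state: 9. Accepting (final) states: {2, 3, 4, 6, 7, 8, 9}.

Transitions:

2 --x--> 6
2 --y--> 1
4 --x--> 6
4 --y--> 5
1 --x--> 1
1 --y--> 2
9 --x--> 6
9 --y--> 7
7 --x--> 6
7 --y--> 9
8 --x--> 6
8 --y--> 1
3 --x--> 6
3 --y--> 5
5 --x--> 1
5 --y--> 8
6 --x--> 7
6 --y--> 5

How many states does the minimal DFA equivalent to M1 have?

States {3,4} cannot be reached from the start state, so discard them.
Start with accepting vs non-accepting: {2,6,7,8,9} | {1,5}.
Split {2,6,7,8,9} by δ(·,y) → {2,6,8} and {7,9}.
Split {2,6,8} by δ(·,x) → {2,8} and {6}.
Stable partition: {2,8} | {1,5} | {7,9} | {6} — 4 equivalence classes.

4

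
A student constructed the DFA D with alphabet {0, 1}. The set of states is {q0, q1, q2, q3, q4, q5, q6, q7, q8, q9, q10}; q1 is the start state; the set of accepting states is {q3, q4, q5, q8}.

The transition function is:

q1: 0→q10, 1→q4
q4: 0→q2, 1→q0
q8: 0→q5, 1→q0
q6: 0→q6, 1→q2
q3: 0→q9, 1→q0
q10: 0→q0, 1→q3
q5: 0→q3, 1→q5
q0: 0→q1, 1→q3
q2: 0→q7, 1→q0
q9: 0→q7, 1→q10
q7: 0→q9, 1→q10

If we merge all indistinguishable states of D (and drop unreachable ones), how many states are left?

First remove the unreachable states {q5,q6,q8}; 8 states remain.
Initial partition by acceptance: {q3,q4} | {q0,q1,q2,q7,q9,q10}.
Split {q0,q1,q2,q7,q9,q10} by δ(·,1) → {q0,q1,q10} and {q2,q7,q9}.
No further refinement is possible. Final partition (3 blocks): {q3,q4} | {q0,q1,q10} | {q2,q7,q9}.

3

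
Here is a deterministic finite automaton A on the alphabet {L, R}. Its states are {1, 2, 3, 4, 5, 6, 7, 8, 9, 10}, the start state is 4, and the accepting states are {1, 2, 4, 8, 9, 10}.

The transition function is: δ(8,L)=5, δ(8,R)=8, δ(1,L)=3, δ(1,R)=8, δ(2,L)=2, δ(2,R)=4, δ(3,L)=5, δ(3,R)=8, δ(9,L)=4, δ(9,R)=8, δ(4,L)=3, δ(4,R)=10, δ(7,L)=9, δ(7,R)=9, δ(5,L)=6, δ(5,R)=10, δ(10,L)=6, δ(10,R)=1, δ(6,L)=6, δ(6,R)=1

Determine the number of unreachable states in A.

3

No path from 4 leads to 2, 7, 9; the other 7 states are all reachable.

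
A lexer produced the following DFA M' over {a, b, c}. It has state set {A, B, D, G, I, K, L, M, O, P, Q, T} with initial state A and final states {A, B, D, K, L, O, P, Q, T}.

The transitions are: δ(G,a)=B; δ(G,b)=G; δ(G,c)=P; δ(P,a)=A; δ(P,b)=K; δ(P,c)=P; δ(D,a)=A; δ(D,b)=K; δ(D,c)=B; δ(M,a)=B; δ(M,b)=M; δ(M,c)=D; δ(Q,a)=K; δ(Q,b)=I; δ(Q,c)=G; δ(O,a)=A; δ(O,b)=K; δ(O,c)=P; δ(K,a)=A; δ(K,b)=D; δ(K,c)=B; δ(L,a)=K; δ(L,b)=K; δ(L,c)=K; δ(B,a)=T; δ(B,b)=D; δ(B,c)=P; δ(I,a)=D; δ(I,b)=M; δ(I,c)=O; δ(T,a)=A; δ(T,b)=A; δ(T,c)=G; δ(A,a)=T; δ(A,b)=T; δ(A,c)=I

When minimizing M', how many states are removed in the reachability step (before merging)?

2

Starting at A and following transitions, the reachable set is {A, B, D, G, I, K, M, O, P, T}. That leaves L, Q unreachable — 2 in total.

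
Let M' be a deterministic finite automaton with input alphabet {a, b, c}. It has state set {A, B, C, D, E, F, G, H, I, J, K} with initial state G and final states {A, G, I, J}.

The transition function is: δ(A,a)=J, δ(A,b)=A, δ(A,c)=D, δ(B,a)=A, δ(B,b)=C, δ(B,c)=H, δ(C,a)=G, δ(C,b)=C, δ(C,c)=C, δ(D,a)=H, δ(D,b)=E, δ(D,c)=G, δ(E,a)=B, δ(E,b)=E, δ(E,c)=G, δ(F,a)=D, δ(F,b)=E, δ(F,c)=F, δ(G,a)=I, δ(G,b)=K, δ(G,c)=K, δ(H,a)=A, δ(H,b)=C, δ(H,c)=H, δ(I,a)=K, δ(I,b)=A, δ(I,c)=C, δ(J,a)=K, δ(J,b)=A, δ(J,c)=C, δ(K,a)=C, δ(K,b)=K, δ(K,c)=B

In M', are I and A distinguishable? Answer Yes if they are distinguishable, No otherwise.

Yes

States {F} cannot be reached from the start state, so discard them.
Initial partition by acceptance: {A,G,I,J} | {B,C,D,E,H,K}.
Refine {A,G,I,J} on symbol a: members go to different blocks, giving {A,G} and {I,J}.
On input b, block {A,G} splits into {A} and {G}.
Refine {B,C,D,E,H,K} on symbol a: members go to different blocks, giving {D,E,K} and {B,H} and {C}.
On input a, block {D,E,K} splits into {D,E} and {K}.
No further refinement is possible. Final partition (7 blocks): {A} | {D,E} | {I,J} | {G} | {B,H} | {C} | {K}.
I and A end up in different blocks, so they are distinguishable. For instance, the string 'a' is accepted from only A.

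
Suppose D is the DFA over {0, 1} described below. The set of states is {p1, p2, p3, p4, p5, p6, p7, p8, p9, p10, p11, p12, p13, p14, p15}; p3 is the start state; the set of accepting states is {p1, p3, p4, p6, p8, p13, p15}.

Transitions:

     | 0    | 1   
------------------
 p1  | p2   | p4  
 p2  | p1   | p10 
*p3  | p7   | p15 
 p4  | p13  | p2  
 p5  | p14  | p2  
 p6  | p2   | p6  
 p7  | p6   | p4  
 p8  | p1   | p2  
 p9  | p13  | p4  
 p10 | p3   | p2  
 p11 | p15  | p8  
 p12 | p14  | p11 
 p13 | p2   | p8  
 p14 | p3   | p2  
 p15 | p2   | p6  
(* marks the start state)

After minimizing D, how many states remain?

7

First remove the unreachable states {p5,p9,p11,p12,p14}; 10 states remain.
Initial partition by acceptance: {p1,p3,p4,p6,p8,p13,p15} | {p2,p7,p10}.
Split {p1,p3,p4,p6,p8,p13,p15} by δ(·,0) → {p1,p3,p6,p13,p15} and {p4,p8}.
Split {p1,p3,p6,p13,p15} by δ(·,1) → {p3,p6,p15} and {p1,p13}.
Split {p2,p7,p10} by δ(·,0) → {p7,p10} and {p2}.
On input 0, block {p3,p6,p15} splits into {p6,p15} and {p3}.
Refine {p7,p10} on symbol 0: members go to different blocks, giving {p7} and {p10}.
No further refinement is possible. Final partition (7 blocks): {p6,p15} | {p7} | {p4,p8} | {p1,p13} | {p2} | {p3} | {p10}.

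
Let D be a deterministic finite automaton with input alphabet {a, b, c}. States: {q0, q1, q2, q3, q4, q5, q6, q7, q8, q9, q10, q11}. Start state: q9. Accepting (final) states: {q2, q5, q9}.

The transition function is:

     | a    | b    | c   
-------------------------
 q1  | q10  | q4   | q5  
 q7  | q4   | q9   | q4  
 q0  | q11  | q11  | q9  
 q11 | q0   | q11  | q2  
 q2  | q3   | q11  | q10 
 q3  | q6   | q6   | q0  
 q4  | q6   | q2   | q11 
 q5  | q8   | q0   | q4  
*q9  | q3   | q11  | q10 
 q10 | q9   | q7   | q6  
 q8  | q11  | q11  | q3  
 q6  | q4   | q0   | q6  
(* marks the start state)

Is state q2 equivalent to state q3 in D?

No

States {q1,q5,q8} cannot be reached from the start state, so discard them.
P0 = {q2,q9} | {q0,q3,q4,q6,q7,q10,q11}.
On input a, block {q0,q3,q4,q6,q7,q10,q11} splits into {q0,q3,q4,q6,q7,q11} and {q10}.
Refine {q0,q3,q4,q6,q7,q11} on symbol b: members go to different blocks, giving {q0,q3,q6,q11} and {q4,q7}.
On input a, block {q0,q3,q6,q11} splits into {q0,q3,q11} and {q6}.
Refine {q0,q3,q11} on symbol a: members go to different blocks, giving {q0,q11} and {q3}.
Refine {q4,q7} on symbol a: members go to different blocks, giving {q4} and {q7}.
No further refinement is possible. Final partition (7 blocks): {q2,q9} | {q0,q11} | {q10} | {q4} | {q6} | {q3} | {q7}.
q2 and q3 end up in different blocks, so they are distinguishable. For instance, the string 'ε' is accepted from only q2.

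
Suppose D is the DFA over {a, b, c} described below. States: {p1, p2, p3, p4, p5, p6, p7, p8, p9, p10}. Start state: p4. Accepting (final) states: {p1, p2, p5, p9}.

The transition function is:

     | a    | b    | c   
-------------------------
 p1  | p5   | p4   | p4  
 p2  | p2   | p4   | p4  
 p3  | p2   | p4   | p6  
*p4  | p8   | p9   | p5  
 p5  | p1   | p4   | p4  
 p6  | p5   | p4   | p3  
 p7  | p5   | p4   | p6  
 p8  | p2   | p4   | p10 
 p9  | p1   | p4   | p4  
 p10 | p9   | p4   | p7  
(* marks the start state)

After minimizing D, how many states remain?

P0 = {p1,p2,p5,p9} | {p3,p4,p6,p7,p8,p10}.
Refine {p3,p4,p6,p7,p8,p10} on symbol a: members go to different blocks, giving {p3,p6,p7,p8,p10} and {p4}.
The partition is now stable with 3 blocks: {p1,p2,p5,p9} | {p3,p6,p7,p8,p10} | {p4}.

3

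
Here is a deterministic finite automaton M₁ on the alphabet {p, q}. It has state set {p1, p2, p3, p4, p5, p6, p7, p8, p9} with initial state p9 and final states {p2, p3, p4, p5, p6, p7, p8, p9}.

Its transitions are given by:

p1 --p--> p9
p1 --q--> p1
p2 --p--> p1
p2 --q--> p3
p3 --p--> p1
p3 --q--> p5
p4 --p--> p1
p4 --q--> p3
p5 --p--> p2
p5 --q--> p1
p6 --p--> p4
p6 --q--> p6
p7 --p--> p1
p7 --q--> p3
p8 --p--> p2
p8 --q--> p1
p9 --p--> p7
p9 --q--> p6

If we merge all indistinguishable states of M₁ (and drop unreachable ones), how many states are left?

5

States {p8} cannot be reached from the start state, so discard them.
Start with accepting vs non-accepting: {p2,p3,p4,p5,p6,p7,p9} | {p1}.
Refine {p2,p3,p4,p5,p6,p7,p9} on symbol p: members go to different blocks, giving {p2,p3,p4,p7} and {p5,p6,p9}.
Refine {p2,p3,p4,p7} on symbol q: members go to different blocks, giving {p2,p4,p7} and {p3}.
Refine {p5,p6,p9} on symbol q: members go to different blocks, giving {p6,p9} and {p5}.
No further refinement is possible. Final partition (5 blocks): {p2,p4,p7} | {p1} | {p6,p9} | {p3} | {p5}.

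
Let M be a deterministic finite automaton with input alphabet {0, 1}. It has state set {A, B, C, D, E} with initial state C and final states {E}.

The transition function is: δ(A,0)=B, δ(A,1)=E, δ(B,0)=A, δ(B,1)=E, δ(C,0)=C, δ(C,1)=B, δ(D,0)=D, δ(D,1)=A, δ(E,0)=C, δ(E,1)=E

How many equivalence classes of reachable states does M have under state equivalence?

3

First remove the unreachable states {D}; 4 states remain.
Start with accepting vs non-accepting: {E} | {A,B,C}.
On input 1, block {A,B,C} splits into {A,B} and {C}.
No further refinement is possible. Final partition (3 blocks): {E} | {A,B} | {C}.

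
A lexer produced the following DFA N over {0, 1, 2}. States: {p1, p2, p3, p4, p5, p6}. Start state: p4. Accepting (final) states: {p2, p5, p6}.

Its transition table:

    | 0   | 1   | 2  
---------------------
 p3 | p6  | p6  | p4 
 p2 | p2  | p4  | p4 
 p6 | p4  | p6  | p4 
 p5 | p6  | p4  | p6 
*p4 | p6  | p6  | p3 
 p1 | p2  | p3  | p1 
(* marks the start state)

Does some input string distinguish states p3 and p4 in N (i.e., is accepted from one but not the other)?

Reachable states from the start: {p3,p4,p6}. Unreachable: {p1,p2,p5} — drop them.
P0 = {p6} | {p3,p4}.
Stable partition: {p6} | {p3,p4} — 2 equivalence classes.
p3 and p4 lie in the same block of the stable partition, so they are equivalent — no string distinguishes them.

No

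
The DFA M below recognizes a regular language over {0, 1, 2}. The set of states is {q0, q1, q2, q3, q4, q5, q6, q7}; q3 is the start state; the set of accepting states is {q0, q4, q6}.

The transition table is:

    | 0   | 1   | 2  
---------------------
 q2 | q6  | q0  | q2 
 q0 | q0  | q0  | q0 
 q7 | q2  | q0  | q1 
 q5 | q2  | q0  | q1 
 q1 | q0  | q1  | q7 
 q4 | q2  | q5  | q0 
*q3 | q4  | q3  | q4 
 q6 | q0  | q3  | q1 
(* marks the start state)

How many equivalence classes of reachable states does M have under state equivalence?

7

All states are reachable from the start state.
Initial partition by acceptance: {q0,q4,q6} | {q1,q2,q3,q5,q7}.
On input 0, block {q0,q4,q6} splits into {q0,q6} and {q4}.
On input 1, block {q0,q6} splits into {q0} and {q6}.
Refine {q1,q2,q3,q5,q7} on symbol 0: members go to different blocks, giving {q5,q7} and {q1} and {q2} and {q3}.
No further refinement is possible. Final partition (7 blocks): {q0} | {q5,q7} | {q4} | {q6} | {q1} | {q2} | {q3}.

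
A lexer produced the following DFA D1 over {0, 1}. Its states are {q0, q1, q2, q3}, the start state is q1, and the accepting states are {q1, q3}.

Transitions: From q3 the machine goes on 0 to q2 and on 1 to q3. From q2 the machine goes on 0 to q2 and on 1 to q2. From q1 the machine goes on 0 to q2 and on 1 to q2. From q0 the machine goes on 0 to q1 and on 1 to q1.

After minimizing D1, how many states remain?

2

States {q0,q3} cannot be reached from the start state, so discard them.
Initial partition by acceptance: {q1} | {q2}.
The partition is now stable with 2 blocks: {q1} | {q2}.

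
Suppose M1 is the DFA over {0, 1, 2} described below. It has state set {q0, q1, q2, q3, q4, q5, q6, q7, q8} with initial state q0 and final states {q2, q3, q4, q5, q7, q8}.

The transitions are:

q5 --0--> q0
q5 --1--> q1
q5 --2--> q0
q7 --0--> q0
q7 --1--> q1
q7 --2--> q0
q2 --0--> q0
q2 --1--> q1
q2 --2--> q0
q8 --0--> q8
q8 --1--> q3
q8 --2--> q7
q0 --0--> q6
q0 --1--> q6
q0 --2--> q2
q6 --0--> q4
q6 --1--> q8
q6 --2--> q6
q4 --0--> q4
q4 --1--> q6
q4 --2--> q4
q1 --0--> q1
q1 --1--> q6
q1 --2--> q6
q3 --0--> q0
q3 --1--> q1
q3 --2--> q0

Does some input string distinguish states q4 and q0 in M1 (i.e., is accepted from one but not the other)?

Yes

States {q5} cannot be reached from the start state, so discard them.
P0 = {q2,q3,q4,q7,q8} | {q0,q1,q6}.
Split {q2,q3,q4,q7,q8} by δ(·,0) → {q2,q3,q7} and {q4,q8}.
On input 0, block {q0,q1,q6} splits into {q0,q1} and {q6}.
Split {q0,q1} by δ(·,0) → {q0} and {q1}.
Refine {q4,q8} on symbol 1: members go to different blocks, giving {q4} and {q8}.
No further refinement is possible. Final partition (6 blocks): {q2,q3,q7} | {q0} | {q4} | {q6} | {q1} | {q8}.
q4 and q0 end up in different blocks, so they are distinguishable. For instance, the string 'ε' is accepted from only q4.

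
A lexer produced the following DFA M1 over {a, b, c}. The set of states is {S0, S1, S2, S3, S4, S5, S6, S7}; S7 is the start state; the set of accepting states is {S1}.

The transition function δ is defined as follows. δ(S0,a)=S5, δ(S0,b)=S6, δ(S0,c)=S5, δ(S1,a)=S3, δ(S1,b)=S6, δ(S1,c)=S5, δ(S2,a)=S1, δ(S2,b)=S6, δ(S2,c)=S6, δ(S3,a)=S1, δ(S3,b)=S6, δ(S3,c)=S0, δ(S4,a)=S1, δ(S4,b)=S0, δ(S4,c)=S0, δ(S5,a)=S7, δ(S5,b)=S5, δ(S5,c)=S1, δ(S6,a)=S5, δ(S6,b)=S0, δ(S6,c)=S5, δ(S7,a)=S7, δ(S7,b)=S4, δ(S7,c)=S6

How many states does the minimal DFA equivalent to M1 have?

5

States {S2} cannot be reached from the start state, so discard them.
P0 = {S1} | {S0,S3,S4,S5,S6,S7}.
Split {S0,S3,S4,S5,S6,S7} by δ(·,a) → {S0,S5,S6,S7} and {S3,S4}.
Refine {S0,S5,S6,S7} on symbol b: members go to different blocks, giving {S0,S5,S6} and {S7}.
Split {S0,S5,S6} by δ(·,a) → {S0,S6} and {S5}.
No further refinement is possible. Final partition (5 blocks): {S1} | {S0,S6} | {S3,S4} | {S7} | {S5}.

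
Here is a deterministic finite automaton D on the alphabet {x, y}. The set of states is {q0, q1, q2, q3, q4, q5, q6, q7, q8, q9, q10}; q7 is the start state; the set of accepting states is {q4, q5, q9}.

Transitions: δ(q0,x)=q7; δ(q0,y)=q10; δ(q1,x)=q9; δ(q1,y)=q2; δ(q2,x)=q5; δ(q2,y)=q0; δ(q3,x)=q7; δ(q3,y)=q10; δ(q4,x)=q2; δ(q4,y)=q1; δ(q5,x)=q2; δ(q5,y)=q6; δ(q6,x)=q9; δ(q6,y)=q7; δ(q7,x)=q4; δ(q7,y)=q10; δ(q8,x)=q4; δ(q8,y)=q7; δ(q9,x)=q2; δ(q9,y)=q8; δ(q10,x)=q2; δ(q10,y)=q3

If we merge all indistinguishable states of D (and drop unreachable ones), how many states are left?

4

All states are reachable from the start state.
Start with accepting vs non-accepting: {q4,q5,q9} | {q0,q1,q2,q3,q6,q7,q8,q10}.
Split {q0,q1,q2,q3,q6,q7,q8,q10} by δ(·,x) → {q1,q2,q6,q7,q8} and {q0,q3,q10}.
On input y, block {q1,q2,q6,q7,q8} splits into {q1,q6,q8} and {q2,q7}.
Stable partition: {q4,q5,q9} | {q1,q6,q8} | {q0,q3,q10} | {q2,q7} — 4 equivalence classes.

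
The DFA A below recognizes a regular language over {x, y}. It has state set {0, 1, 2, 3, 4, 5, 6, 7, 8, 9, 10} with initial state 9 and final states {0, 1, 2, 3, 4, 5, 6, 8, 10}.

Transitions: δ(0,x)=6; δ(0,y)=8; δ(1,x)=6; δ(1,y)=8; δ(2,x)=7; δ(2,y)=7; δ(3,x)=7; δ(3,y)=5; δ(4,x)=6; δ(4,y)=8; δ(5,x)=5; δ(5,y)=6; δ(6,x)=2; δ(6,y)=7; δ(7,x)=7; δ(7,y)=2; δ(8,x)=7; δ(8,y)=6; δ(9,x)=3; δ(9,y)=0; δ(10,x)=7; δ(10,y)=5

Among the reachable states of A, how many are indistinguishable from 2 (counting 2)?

First remove the unreachable states {1,4,10}; 8 states remain.
Initial partition by acceptance: {0,2,3,5,6,8} | {7,9}.
Split {0,2,3,5,6,8} by δ(·,x) → {0,5,6} and {2,3,8}.
On input x, block {0,5,6} splits into {0,5} and {6}.
On input x, block {0,5} splits into {0} and {5}.
Refine {7,9} on symbol x: members go to different blocks, giving {7} and {9}.
On input y, block {2,3,8} splits into {2} and {3} and {8}.
The partition is now stable with 8 blocks: {0} | {7} | {2} | {6} | {5} | {9} | {3} | {8}.
State 2 belongs to the block {2}, which has 1 states.

1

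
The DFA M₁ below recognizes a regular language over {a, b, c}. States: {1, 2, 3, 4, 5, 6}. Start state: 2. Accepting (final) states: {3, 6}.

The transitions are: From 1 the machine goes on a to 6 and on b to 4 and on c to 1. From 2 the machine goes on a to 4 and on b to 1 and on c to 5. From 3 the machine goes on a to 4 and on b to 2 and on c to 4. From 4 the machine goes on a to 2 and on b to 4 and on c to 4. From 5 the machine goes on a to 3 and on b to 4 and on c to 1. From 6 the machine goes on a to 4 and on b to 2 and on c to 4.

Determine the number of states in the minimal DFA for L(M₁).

Initial partition by acceptance: {3,6} | {1,2,4,5}.
On input a, block {1,2,4,5} splits into {1,5} and {2,4}.
Refine {2,4} on symbol b: members go to different blocks, giving {2} and {4}.
The partition is now stable with 4 blocks: {3,6} | {1,5} | {2} | {4}.

4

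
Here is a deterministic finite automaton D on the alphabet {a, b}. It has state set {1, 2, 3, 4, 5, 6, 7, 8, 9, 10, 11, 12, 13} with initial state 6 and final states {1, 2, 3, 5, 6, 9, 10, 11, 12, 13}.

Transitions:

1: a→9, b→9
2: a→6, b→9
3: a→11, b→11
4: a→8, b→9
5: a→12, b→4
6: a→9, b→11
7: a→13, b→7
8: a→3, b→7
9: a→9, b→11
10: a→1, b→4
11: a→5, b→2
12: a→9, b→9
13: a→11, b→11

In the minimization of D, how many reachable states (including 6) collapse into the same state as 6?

2

First remove the unreachable states {1,10}; 11 states remain.
Initial partition by acceptance: {2,3,5,6,9,11,12,13} | {4,7,8}.
On input b, block {2,3,5,6,9,11,12,13} splits into {2,3,6,9,11,12,13} and {5}.
Refine {2,3,6,9,11,12,13} on symbol a: members go to different blocks, giving {2,3,6,9,12,13} and {11}.
Refine {2,3,6,9,12,13} on symbol a: members go to different blocks, giving {2,6,9,12} and {3,13}.
Split {2,6,9,12} by δ(·,b) → {2,12} and {6,9}.
Refine {4,7,8} on symbol a: members go to different blocks, giving {7,8} and {4}.
Stable partition: {2,12} | {7,8} | {5} | {11} | {3,13} | {6,9} | {4} — 7 equivalence classes.
The equivalence class containing 6 is {6,9}, of size 2.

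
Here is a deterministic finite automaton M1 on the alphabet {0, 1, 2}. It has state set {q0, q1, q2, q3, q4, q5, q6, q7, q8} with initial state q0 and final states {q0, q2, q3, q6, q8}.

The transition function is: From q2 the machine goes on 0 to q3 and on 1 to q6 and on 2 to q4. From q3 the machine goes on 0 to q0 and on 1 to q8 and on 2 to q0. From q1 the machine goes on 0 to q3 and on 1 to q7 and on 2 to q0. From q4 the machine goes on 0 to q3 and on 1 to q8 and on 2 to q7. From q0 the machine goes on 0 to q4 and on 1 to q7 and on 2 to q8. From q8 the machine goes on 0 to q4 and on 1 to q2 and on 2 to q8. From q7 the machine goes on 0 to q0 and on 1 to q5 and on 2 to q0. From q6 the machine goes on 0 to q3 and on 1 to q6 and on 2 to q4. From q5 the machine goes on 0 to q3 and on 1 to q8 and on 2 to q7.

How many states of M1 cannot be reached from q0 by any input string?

BFS from q0 reaches {q0, q2, q3, q4, q5, q6, q7, q8}; the 1 state(s) q1 are never visited.

1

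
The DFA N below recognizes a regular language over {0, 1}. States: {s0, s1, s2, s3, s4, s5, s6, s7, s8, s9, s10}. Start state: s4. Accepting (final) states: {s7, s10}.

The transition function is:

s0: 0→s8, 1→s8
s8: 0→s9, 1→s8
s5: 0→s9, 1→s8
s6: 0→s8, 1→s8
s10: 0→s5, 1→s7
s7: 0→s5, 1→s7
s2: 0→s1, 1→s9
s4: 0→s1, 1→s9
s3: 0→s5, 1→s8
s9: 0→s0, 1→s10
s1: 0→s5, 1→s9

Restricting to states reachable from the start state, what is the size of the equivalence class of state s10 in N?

First remove the unreachable states {s2,s3,s6}; 8 states remain.
Start with accepting vs non-accepting: {s7,s10} | {s0,s1,s4,s5,s8,s9}.
On input 1, block {s0,s1,s4,s5,s8,s9} splits into {s0,s1,s4,s5,s8} and {s9}.
Split {s0,s1,s4,s5,s8} by δ(·,0) → {s0,s1,s4} and {s5,s8}.
On input 0, block {s0,s1,s4} splits into {s0,s1} and {s4}.
Refine {s0,s1} on symbol 1: members go to different blocks, giving {s0} and {s1}.
The partition is now stable with 6 blocks: {s7,s10} | {s0} | {s9} | {s5,s8} | {s4} | {s1}.
State s10 belongs to the block {s7,s10}, which has 2 states.

2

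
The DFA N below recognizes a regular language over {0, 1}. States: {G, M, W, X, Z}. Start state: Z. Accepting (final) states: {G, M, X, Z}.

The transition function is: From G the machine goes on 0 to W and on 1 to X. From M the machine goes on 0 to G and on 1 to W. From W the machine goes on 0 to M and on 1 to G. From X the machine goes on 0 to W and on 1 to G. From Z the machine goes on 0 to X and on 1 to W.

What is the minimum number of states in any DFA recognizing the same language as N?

3

Initial partition by acceptance: {G,M,X,Z} | {W}.
On input 0, block {G,M,X,Z} splits into {M,Z} and {G,X}.
The partition is now stable with 3 blocks: {M,Z} | {W} | {G,X}.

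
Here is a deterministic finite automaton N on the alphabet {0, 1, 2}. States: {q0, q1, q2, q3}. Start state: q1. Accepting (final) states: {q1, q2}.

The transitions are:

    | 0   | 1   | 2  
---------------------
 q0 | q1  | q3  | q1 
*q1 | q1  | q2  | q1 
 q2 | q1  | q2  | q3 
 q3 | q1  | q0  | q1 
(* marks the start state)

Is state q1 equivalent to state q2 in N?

No

All states are reachable from the start state.
Start with accepting vs non-accepting: {q1,q2} | {q0,q3}.
On input 2, block {q1,q2} splits into {q1} and {q2}.
Stable partition: {q1} | {q0,q3} | {q2} — 3 equivalence classes.
q1 and q2 end up in different blocks, so they are distinguishable. For instance, the string '2' is accepted from only q1.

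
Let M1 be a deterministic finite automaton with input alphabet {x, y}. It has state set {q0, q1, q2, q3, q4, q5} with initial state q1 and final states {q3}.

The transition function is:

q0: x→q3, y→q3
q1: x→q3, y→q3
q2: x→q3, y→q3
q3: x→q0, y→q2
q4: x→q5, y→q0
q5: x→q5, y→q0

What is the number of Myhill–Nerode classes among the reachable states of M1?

Reachable states from the start: {q0,q1,q2,q3}. Unreachable: {q4,q5} — drop them.
Initial partition by acceptance: {q3} | {q0,q1,q2}.
No further refinement is possible. Final partition (2 blocks): {q3} | {q0,q1,q2}.

2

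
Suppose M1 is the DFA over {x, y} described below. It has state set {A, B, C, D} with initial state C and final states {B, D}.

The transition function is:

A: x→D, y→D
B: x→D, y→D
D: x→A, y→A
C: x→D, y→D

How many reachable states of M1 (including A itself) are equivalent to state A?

Reachable states from the start: {A,C,D}. Unreachable: {B} — drop them.
Initial partition by acceptance: {D} | {A,C}.
The partition is now stable with 2 blocks: {D} | {A,C}.
State A belongs to the block {A,C}, which has 2 states.

2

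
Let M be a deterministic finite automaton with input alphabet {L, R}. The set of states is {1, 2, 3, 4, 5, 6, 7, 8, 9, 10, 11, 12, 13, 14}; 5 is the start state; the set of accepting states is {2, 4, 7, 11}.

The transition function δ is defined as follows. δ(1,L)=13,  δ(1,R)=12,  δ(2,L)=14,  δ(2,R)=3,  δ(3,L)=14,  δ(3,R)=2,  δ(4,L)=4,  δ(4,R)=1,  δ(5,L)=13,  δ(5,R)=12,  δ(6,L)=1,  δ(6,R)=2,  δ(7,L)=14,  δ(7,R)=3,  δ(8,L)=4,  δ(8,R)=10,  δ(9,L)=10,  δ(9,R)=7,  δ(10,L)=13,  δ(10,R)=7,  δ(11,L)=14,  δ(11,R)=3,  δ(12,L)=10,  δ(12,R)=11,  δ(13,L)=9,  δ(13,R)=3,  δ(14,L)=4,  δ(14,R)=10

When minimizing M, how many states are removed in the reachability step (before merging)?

2

No path from 5 leads to 6, 8; the other 12 states are all reachable.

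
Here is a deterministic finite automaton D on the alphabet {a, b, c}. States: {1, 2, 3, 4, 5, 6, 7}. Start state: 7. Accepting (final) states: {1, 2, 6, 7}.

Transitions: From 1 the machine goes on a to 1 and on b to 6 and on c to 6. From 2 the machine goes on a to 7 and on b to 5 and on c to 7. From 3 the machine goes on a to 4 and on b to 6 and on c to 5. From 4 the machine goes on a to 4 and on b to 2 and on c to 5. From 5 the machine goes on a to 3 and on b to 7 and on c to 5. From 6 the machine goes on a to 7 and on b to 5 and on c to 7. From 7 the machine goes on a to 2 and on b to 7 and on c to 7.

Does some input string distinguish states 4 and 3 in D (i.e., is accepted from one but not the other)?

No

Reachable states from the start: {2,3,4,5,6,7}. Unreachable: {1} — drop them.
Start with accepting vs non-accepting: {2,6,7} | {3,4,5}.
On input b, block {2,6,7} splits into {2,6} and {7}.
Refine {3,4,5} on symbol b: members go to different blocks, giving {3,4} and {5}.
Stable partition: {2,6} | {3,4} | {7} | {5} — 4 equivalence classes.
4 and 3 lie in the same block of the stable partition, so they are equivalent — no string distinguishes them.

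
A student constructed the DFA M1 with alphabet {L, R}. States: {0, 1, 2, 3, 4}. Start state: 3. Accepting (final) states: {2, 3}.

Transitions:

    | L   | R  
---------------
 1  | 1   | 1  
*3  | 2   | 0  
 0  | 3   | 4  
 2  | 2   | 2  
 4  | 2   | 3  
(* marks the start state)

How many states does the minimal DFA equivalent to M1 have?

Reachable states from the start: {0,2,3,4}. Unreachable: {1} — drop them.
P0 = {2,3} | {0,4}.
Refine {2,3} on symbol R: members go to different blocks, giving {2} and {3}.
Split {0,4} by δ(·,L) → {0} and {4}.
The partition is now stable with 4 blocks: {2} | {0} | {3} | {4}.

4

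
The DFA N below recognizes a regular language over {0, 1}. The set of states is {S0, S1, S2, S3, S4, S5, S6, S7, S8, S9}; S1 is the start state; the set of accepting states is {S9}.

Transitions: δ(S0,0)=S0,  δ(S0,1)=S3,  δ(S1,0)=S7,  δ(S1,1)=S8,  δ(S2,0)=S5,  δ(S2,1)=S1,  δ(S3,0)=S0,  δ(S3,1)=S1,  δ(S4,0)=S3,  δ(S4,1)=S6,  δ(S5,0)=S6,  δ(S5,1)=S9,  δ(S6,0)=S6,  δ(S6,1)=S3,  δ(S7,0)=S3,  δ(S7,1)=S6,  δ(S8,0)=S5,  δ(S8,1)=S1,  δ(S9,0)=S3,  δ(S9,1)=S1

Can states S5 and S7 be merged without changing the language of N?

No

First remove the unreachable states {S2,S4}; 8 states remain.
Initial partition by acceptance: {S9} | {S0,S1,S3,S5,S6,S7,S8}.
Split {S0,S1,S3,S5,S6,S7,S8} by δ(·,1) → {S0,S1,S3,S6,S7,S8} and {S5}.
Split {S0,S1,S3,S6,S7,S8} by δ(·,0) → {S0,S1,S3,S6,S7} and {S8}.
Refine {S0,S1,S3,S6,S7} on symbol 1: members go to different blocks, giving {S0,S3,S6,S7} and {S1}.
Split {S0,S3,S6,S7} by δ(·,1) → {S0,S6,S7} and {S3}.
Refine {S0,S6,S7} on symbol 0: members go to different blocks, giving {S0,S6} and {S7}.
The partition is now stable with 7 blocks: {S9} | {S0,S6} | {S5} | {S8} | {S1} | {S3} | {S7}.
S5 and S7 end up in different blocks, so they are distinguishable. For instance, the string '1' is accepted from only S5.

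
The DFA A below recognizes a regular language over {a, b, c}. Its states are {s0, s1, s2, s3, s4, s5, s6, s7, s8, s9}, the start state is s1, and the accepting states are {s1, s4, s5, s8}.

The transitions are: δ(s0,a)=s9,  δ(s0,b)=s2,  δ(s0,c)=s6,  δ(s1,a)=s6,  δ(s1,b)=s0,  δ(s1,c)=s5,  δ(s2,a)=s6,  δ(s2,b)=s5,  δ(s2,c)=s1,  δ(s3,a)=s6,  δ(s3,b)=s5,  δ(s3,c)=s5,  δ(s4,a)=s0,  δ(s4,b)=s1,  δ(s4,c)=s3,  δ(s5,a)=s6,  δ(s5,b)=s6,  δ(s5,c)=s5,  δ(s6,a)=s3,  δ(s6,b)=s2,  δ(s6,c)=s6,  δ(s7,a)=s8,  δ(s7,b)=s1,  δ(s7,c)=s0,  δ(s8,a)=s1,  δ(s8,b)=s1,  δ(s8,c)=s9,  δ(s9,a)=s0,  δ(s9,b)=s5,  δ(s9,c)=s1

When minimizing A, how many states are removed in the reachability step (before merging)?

Starting at s1 and following transitions, the reachable set is {s0, s1, s2, s3, s5, s6, s9}. That leaves s4, s7, s8 unreachable — 3 in total.

3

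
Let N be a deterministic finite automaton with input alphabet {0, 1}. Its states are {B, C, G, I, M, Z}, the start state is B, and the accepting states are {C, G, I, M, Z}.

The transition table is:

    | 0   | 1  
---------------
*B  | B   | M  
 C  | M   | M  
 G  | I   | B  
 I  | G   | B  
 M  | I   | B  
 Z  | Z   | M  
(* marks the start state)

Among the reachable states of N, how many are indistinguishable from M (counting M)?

3

States {C,Z} cannot be reached from the start state, so discard them.
P0 = {G,I,M} | {B}.
Stable partition: {G,I,M} | {B} — 2 equivalence classes.
State M belongs to the block {G,I,M}, which has 3 states.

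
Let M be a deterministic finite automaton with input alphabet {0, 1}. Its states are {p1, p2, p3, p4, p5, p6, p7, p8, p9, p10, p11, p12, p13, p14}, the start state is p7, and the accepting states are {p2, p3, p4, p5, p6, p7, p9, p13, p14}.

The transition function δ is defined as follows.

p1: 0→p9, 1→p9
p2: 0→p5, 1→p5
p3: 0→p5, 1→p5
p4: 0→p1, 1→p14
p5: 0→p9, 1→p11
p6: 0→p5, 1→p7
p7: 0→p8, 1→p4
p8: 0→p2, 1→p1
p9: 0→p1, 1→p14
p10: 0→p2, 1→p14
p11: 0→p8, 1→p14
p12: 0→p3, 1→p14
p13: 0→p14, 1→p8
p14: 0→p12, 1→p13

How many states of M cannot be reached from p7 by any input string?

No path from p7 leads to p6, p10; the other 12 states are all reachable.

2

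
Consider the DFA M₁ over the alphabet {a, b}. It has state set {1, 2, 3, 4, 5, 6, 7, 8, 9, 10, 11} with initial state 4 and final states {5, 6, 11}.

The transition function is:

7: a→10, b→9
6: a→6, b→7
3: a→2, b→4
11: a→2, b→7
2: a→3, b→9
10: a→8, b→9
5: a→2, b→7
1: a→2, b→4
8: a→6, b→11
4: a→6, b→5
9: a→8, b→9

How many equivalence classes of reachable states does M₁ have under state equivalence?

Reachable states from the start: {2,3,4,5,6,7,8,9,10,11}. Unreachable: {1} — drop them.
Start with accepting vs non-accepting: {5,6,11} | {2,3,4,7,8,9,10}.
On input a, block {5,6,11} splits into {5,11} and {6}.
Refine {2,3,4,7,8,9,10} on symbol a: members go to different blocks, giving {2,3,7,9,10} and {4,8}.
Split {2,3,7,9,10} by δ(·,a) → {2,3,7} and {9,10}.
On input a, block {2,3,7} splits into {2,3} and {7}.
Refine {2,3} on symbol b: members go to different blocks, giving {2} and {3}.
No further refinement is possible. Final partition (7 blocks): {5,11} | {2} | {6} | {4,8} | {9,10} | {7} | {3}.

7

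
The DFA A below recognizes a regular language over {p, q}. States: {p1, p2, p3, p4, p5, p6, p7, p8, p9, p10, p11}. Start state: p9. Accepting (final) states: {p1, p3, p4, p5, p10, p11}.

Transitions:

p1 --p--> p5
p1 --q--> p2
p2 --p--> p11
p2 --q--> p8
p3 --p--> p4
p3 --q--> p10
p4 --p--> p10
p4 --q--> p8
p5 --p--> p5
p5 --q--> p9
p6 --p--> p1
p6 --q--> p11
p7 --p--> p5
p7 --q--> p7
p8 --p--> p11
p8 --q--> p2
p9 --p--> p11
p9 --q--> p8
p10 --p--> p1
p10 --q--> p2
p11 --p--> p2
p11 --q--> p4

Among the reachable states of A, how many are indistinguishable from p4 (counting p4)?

States {p3,p6,p7} cannot be reached from the start state, so discard them.
P0 = {p1,p4,p5,p10,p11} | {p2,p8,p9}.
On input p, block {p1,p4,p5,p10,p11} splits into {p1,p4,p5,p10} and {p11}.
No further refinement is possible. Final partition (3 blocks): {p1,p4,p5,p10} | {p2,p8,p9} | {p11}.
State p4 belongs to the block {p1,p4,p5,p10}, which has 4 states.

4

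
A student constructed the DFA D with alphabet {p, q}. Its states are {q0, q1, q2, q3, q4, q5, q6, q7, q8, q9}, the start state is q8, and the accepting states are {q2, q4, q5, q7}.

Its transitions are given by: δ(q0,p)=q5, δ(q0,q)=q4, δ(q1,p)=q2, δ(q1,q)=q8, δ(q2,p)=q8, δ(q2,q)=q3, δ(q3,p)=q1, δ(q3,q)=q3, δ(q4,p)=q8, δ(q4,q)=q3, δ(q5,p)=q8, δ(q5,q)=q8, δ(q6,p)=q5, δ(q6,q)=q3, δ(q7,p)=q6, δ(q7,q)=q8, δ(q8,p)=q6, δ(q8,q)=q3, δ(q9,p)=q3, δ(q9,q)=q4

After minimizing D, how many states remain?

States {q0,q4,q7,q9} cannot be reached from the start state, so discard them.
Initial partition by acceptance: {q2,q5} | {q1,q3,q6,q8}.
On input p, block {q1,q3,q6,q8} splits into {q1,q6} and {q3,q8}.
The partition is now stable with 3 blocks: {q2,q5} | {q1,q6} | {q3,q8}.

3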